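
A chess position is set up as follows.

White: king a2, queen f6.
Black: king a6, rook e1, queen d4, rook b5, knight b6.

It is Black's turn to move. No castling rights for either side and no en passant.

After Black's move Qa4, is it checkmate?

yes

After Qa4: white king on a2; in check: yes, from the black queen on a4.
King squares — a1: attacked by Re1; b1: attacked by Re1; b2: attacked by Rb5; a3: attacked by Qa4; b3: attacked by Qa4.
White has no legal moves → checkmate.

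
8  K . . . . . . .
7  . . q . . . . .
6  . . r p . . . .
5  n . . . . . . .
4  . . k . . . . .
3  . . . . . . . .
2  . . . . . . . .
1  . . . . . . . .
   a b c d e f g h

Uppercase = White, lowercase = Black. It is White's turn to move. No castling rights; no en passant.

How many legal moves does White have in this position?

0

White to move; king on a8.
In check: no.
Legal moves: none.
Count: 0.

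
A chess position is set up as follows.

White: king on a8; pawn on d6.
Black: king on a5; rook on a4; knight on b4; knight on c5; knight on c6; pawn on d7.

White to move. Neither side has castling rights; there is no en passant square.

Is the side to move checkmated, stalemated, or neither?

White to move; white king on a8.
In check: no.
King squares — a7: attacked by Nc6; b7: attacked by Nc5; b8: attacked by Nc6.
Legal moves for White: none.
Not in check and no legal moves → stalemate.

stalemate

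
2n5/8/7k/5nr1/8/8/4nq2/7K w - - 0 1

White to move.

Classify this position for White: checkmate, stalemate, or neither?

White to move; white king on h1.
In check: no.
King squares — g1: attacked by Ne2; g2: attacked by Qf2; h2: attacked by Qf2.
Legal moves for White: none.
Not in check and no legal moves → stalemate.

stalemate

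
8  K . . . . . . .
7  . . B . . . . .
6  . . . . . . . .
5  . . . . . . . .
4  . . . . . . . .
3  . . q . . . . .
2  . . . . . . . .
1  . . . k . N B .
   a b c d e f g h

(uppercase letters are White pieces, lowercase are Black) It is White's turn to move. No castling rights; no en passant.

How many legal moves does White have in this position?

23

White to move; king on a8.
In check: no.
Legal moves: Kb8, Kb7, Ka7, Bd8, Bb8, Bd6, Bcb6, Be5, Ba5, Bf4, Bg3, Bch2, Ba7, Bgb6, Bc5, Bd4, Be3, Bgh2, Bf2, Ng3, Ne3+, Nh2, Nd2.
Count: 23.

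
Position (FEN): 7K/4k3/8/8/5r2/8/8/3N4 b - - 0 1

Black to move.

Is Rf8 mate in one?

no

After Rf8: white king on h8; in check: yes, from the black rook on f8.
White has 2 legal replies: Kh7, Kg7.
In check but a legal move exists → not checkmate.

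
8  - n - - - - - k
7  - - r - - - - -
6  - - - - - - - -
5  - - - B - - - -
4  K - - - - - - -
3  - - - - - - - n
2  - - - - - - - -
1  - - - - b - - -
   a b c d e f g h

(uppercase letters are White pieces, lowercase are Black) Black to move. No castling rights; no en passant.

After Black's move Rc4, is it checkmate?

After Rc4: white king on a4; in check: yes, from the black rook on c4.
White has 4 legal replies: Kb5, Kb3, Ka3, Bxc4.
In check but a legal move exists → not checkmate.

no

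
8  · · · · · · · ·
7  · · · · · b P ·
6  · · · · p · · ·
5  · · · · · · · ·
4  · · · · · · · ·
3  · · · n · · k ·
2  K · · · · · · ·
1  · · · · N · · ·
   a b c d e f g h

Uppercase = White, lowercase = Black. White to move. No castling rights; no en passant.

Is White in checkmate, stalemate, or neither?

White to move; white king on a2.
In check: no.
Legal moves for White: Kb3, Ka3, Kb1, Ka1, Nf3, Nxd3, Ng2, Nc2, g8=Q+, g8=R+, g8=B, g8=N.
White has 12 legal moves and is not in check → neither.

neither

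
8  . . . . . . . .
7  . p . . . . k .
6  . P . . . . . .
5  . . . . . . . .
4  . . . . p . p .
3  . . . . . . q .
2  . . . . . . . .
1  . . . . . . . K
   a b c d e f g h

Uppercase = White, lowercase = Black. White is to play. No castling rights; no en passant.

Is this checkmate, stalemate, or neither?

White to move; white king on h1.
In check: no.
King squares — g1: attacked by Qg3; g2: attacked by Qg3; h2: attacked by Qg3.
Legal moves for White: none.
Not in check and no legal moves → stalemate.

stalemate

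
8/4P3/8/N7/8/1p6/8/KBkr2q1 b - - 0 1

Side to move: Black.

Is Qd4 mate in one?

yes

After Qd4: white king on a1; in check: yes, from the black queen on d4.
King squares — b1: own bishop; a2: attacked by Pb3; b2: attacked by Kc1.
White has no legal moves → checkmate.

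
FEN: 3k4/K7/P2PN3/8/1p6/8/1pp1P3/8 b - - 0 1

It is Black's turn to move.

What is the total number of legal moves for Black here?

Black to move; king on d8.
In check: yes, from the white knight on e6.
Legal moves: Ke8, Kc8, Kd7.
Count: 3.

3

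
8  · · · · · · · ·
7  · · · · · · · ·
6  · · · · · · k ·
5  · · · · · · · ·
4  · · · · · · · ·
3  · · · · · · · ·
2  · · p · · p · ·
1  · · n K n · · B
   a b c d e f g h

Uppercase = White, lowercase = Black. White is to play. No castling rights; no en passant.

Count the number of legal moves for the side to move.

White to move; king on d1.
In check: yes, from the black pawn on c2.
Legal moves: Kd2, Kxc1.
Count: 2.

2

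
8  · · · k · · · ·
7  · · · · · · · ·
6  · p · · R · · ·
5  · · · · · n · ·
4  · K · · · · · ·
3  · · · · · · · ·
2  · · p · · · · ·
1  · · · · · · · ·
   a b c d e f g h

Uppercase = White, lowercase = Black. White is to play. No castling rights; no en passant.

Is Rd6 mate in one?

After Rd6: black king on d8; in check: yes, from the white rook on d6.
Black has 5 legal replies: Ke8, Kc8, Ke7, Kc7, Nxd6.
In check but a legal move exists → not checkmate.

no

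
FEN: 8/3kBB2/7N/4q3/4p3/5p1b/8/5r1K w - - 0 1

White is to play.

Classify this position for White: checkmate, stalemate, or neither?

checkmate

White to move; white king on h1.
In check: yes, from the black rook on f1.
King squares — g1: attacked by Rf1; g2: attacked by Pf3; h2: attacked by Qe5.
Legal moves for White: none.
In check with no legal moves → checkmate.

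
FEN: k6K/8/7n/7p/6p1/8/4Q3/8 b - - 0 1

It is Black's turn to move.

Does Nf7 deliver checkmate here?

no

After Nf7: white king on h8; in check: yes, from the black knight on f7.
White has 3 legal replies: Kg8, Kh7, Kg7.
In check but a legal move exists → not checkmate.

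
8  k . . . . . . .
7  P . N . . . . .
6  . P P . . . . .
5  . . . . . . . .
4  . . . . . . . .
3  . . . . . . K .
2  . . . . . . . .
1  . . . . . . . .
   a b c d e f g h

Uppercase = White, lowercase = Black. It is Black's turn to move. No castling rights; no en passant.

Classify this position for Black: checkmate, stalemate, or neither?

checkmate

Black to move; black king on a8.
In check: yes, from the white knight on c7.
King squares — a7: attacked by Pb6; b7: attacked by Pc6; b8: attacked by Pa7.
Legal moves for Black: none.
In check with no legal moves → checkmate.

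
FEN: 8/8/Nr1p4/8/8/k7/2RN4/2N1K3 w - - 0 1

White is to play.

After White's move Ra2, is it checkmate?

After Ra2: black king on a3; in check: yes, from the white rook on a2.
King squares — a2: attacked by Nc1; b2: attacked by Ra2; b3: attacked by Nc1; a4: attacked by Ra2; b4: attacked by Na6.
Black has no legal moves → checkmate.

yes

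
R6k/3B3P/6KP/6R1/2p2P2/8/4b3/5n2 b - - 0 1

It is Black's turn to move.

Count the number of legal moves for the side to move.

Black to move; king on h8.
In check: yes, from the white rook on a8.
Legal moves: none.
Count: 0.

0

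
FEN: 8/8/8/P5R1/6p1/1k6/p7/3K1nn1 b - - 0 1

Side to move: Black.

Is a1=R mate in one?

After a1=R: white king on d1; in check: yes, from the black rook on a1.
King squares — c1: attacked by Ra1; e1: attacked by Ra1; c2: attacked by Kb3; d2: attacked by Nf1; e2: attacked by Ng1.
White has no legal moves → checkmate.

yes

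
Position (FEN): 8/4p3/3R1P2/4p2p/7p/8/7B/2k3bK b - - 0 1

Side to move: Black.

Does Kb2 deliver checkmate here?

After Kb2: white king on h1; in check: no.
White is not in check, so this cannot be checkmate.

no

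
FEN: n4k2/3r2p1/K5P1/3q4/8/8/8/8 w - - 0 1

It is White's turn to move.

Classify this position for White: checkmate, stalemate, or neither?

White to move; white king on a6.
In check: no.
King squares — a5: attacked by Qd5; b5: attacked by Qd5; b6: attacked by Na8; a7: attacked by Rd7; b7: attacked by Qd5.
Legal moves for White: none.
Not in check and no legal moves → stalemate.

stalemate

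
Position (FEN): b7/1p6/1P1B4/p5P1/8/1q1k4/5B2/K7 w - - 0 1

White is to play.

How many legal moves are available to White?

19

White to move; king on a1.
In check: no.
Legal moves: Bf8, Bb8, Be7, Bc7, Be5, Bdc5, Bf4, Bb4, Bdg3, Ba3, Bh2, Bfc5, Bh4, Bd4, Bfg3, Be3, Bg1, Be1, g6.
Count: 19.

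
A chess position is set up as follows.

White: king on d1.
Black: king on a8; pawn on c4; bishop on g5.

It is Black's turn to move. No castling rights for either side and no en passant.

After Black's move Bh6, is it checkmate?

no

After Bh6: white king on d1; in check: no.
White is not in check, so this cannot be checkmate.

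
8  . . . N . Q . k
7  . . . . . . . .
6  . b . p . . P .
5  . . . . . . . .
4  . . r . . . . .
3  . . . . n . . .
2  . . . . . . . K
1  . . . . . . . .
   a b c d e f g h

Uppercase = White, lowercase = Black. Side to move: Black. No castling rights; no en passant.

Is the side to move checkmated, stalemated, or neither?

checkmate

Black to move; black king on h8.
In check: yes, from the white queen on f8.
King squares — g7: attacked by Qf8; h7: attacked by Pg6; g8: attacked by Qf8.
Legal moves for Black: none.
In check with no legal moves → checkmate.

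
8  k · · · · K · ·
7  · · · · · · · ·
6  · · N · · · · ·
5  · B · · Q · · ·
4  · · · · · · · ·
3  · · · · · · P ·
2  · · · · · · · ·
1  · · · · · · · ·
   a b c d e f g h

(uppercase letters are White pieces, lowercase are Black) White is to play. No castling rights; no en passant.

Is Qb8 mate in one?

After Qb8: black king on a8; in check: yes, from the white queen on b8.
King squares — a7: attacked by Nc6; b7: attacked by Qb8; b8: attacked by Nc6.
Black has no legal moves → checkmate.

yes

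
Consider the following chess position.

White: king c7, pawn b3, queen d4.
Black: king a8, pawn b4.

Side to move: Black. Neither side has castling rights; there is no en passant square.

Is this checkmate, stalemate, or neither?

stalemate

Black to move; black king on a8.
In check: no.
King squares — a7: attacked by Qd4; b7: attacked by Kc7; b8: attacked by Kc7.
Legal moves for Black: none.
Not in check and no legal moves → stalemate.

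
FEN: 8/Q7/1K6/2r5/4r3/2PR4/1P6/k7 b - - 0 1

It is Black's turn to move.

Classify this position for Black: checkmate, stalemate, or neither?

Black to move; black king on a1.
In check: yes, from the white queen on a7.
King squares — b1: available; a2: attacked by Qa7; b2: available.
Legal moves for Black: Kxb2, Kb1, Ra5, Ra4.
Black is in check but has 4 legal moves → neither.

neither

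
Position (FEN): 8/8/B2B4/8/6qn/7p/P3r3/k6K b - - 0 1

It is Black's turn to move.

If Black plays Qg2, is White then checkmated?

yes

After Qg2: white king on h1; in check: yes, from the black queen on g2.
King squares — g1: attacked by Qg2; g2: attacked by Re2; h2: attacked by Qg2.
White has no legal moves → checkmate.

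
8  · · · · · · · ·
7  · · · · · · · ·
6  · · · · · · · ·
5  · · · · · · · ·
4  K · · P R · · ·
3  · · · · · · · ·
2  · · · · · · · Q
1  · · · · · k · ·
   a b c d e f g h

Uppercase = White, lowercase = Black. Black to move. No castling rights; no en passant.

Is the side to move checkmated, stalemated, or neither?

stalemate

Black to move; black king on f1.
In check: no.
King squares — e1: attacked by Re4; g1: attacked by Qh2; e2: attacked by Qh2; f2: attacked by Qh2; g2: attacked by Qh2.
Legal moves for Black: none.
Not in check and no legal moves → stalemate.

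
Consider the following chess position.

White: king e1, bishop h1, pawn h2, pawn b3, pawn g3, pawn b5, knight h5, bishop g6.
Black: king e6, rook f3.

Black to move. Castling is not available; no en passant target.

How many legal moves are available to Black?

17

Black to move; king on e6.
In check: no.
Legal moves: Ke7, Kd7, Kd6, Ke5, Kd5, Rf8, Rf7, Rf6, Rf5, Rf4, Rxg3, Re3+, Rd3, Rc3, Rxb3, Rf2, Rf1+.
Count: 17.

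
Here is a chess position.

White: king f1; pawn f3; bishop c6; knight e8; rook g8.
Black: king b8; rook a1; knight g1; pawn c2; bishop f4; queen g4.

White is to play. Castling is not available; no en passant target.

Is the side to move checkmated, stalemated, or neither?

White to move; white king on f1.
In check: yes, from the black rook on a1.
Legal moves for White: Kf2.
White is in check but has 1 legal move → neither.

neither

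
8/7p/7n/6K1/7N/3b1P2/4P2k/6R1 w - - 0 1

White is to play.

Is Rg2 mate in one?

After Rg2: black king on h2; in check: yes, from the white rook on g2.
Black has 2 legal replies: Kh3, Kh1.
In check but a legal move exists → not checkmate.

no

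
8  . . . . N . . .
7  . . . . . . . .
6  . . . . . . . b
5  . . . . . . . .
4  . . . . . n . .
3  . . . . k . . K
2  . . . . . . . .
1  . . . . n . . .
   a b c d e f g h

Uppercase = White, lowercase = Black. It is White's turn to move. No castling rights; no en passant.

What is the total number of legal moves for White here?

4

White to move; king on h3.
In check: yes, from the black knight on f4.
Legal moves: Kh4, Kg4, Kg3, Kh2.
Count: 4.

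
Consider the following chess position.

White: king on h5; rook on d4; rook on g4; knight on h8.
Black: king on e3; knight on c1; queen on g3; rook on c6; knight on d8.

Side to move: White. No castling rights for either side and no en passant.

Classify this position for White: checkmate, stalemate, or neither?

neither

White to move; white king on h5.
In check: no.
Legal moves for White include: Nf7, Ng6, Kg5, Rg8, Rg7, Rg6, Rg5, Rh4, Rgf4, Rge4+, Rxg3+, Rxd8, Rd7, Rd6, Rd5, Rdf4, Rde4+, Rc4, ... (list truncated; more exist).
White has legal moves and is not in check → neither.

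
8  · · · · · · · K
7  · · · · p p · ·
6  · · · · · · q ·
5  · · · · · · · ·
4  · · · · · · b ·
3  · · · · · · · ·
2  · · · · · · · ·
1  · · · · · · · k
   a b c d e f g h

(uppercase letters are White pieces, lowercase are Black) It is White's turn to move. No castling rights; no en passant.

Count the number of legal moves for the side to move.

0

White to move; king on h8.
In check: no.
Legal moves: none.
Count: 0.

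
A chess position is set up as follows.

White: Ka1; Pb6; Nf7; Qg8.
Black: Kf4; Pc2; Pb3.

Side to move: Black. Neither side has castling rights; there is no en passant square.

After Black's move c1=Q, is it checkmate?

yes

After c1=Q: white king on a1; in check: yes, from the black queen on c1.
King squares — b1: attacked by Qc1; a2: attacked by Pb3; b2: attacked by Qc1.
White has no legal moves → checkmate.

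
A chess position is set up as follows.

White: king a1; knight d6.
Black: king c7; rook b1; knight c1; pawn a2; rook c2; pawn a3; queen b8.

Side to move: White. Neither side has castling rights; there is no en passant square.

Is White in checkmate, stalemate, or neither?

White to move; white king on a1.
In check: yes, from the black rook on b1.
King squares — b1: attacked by Pa2; a2: attacked by Nc1; b2: attacked by Rb1.
Legal moves for White: none.
In check with no legal moves → checkmate.

checkmate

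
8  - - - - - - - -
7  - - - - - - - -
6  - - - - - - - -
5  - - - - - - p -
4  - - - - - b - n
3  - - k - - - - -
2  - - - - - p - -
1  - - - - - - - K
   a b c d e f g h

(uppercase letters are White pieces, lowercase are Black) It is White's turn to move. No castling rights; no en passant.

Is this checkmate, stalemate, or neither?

stalemate

White to move; white king on h1.
In check: no.
King squares — g1: attacked by Pf2; g2: attacked by Nh4; h2: attacked by Bf4.
Legal moves for White: none.
Not in check and no legal moves → stalemate.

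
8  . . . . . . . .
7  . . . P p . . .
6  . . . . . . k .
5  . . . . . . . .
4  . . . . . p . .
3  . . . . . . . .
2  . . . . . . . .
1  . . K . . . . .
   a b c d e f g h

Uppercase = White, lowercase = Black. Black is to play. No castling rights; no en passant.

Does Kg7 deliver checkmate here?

After Kg7: white king on c1; in check: no.
White is not in check, so this cannot be checkmate.

no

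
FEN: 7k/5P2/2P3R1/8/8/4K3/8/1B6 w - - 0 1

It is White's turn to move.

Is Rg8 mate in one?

yes

After Rg8: black king on h8; in check: yes, from the white rook on g8.
King squares — g7: attacked by Rg8; h7: attacked by Bb1; g8: attacked by Pf7.
Black has no legal moves → checkmate.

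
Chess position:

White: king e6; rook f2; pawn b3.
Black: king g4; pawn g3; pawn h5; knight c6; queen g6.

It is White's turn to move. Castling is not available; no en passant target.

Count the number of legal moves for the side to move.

White to move; king on e6.
In check: yes, from the black queen on g6.
Legal moves: Kd7, Kd5, Rf6.
Count: 3.

3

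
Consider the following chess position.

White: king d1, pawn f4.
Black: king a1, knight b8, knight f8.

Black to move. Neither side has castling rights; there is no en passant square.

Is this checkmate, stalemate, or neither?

Black to move; black king on a1.
In check: no.
Legal moves for Black: Nh7, Nfd7, Ng6, Ne6, Nbd7, Nc6, Na6, Kb2, Ka2, Kb1.
Black has 10 legal moves and is not in check → neither.

neither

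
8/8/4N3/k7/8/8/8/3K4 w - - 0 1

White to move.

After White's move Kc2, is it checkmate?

no

After Kc2: black king on a5; in check: no.
Black is not in check, so this cannot be checkmate.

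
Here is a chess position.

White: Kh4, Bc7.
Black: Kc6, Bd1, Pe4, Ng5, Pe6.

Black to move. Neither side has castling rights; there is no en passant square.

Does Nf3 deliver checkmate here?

After Nf3: white king on h4; in check: yes, from the black knight on f3.
White has 4 legal replies: Kh5, Kg4, Kh3, Kg3.
In check but a legal move exists → not checkmate.

no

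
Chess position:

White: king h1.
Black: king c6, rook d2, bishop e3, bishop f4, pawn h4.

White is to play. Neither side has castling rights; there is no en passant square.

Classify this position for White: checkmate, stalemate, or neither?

stalemate

White to move; white king on h1.
In check: no.
King squares — g1: attacked by Be3; g2: attacked by Rd2; h2: attacked by Rd2.
Legal moves for White: none.
Not in check and no legal moves → stalemate.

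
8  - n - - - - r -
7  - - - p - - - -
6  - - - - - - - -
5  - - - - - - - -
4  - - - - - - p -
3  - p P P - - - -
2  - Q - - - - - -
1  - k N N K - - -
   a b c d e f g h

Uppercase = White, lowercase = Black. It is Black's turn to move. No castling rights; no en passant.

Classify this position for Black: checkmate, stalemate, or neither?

checkmate

Black to move; black king on b1.
In check: yes, from the white queen on b2.
King squares — a1: attacked by Qb2; c1: attacked by Qb2; a2: attacked by Nc1; b2: attacked by Nd1; c2: attacked by Qb2.
Legal moves for Black: none.
In check with no legal moves → checkmate.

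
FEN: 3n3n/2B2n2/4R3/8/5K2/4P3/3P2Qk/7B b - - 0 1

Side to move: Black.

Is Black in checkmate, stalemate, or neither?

Black to move; black king on h2.
In check: yes, from the white queen on g2.
King squares — g1: attacked by Qg2; h1: attacked by Qg2; g2: attacked by Bh1; g3: attacked by Qg2; h3: attacked by Qg2.
Legal moves for Black: none.
In check with no legal moves → checkmate.

checkmate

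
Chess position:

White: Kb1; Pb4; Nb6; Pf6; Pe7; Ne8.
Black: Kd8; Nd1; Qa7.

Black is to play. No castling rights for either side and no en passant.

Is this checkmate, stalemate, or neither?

Black to move; black king on d8.
In check: yes, from the white pawn on e7.
King squares — c7: attacked by Ne8; d7: attacked by Nb6; e7: attacked by Pf6; c8: attacked by Nb6; e8: available.
Legal moves for Black: Kxe8, Qxe7.
Black is in check but has 2 legal moves → neither.

neither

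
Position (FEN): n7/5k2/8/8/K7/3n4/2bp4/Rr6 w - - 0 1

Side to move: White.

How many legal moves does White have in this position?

White to move; king on a4.
In check: yes, from the black bishop on c2.
Legal moves: Ka5, Ka3.
Count: 2.

2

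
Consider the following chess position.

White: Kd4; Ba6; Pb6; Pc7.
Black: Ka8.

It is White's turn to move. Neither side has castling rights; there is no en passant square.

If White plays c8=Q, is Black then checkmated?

yes

After c8=Q: black king on a8; in check: yes, from the white queen on c8.
King squares — a7: attacked by Pb6; b7: attacked by Ba6; b8: attacked by Qc8.
Black has no legal moves → checkmate.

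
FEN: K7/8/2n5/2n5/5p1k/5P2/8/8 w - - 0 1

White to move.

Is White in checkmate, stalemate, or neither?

stalemate

White to move; white king on a8.
In check: no.
King squares — a7: attacked by Nc6; b7: attacked by Nc5; b8: attacked by Nc6.
Legal moves for White: none.
Not in check and no legal moves → stalemate.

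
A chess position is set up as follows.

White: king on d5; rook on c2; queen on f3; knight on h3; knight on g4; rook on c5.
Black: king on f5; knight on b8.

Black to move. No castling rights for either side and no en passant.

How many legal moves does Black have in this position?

Black to move; king on f5.
In check: yes, from the white queen on f3.
Legal moves: Kg6.
Count: 1.

1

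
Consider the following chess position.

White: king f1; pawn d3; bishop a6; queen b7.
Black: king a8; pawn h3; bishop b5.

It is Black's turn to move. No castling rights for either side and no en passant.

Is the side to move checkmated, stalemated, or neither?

Black to move; black king on a8.
In check: yes, from the white queen on b7.
King squares — a7: attacked by Qb7; b7: attacked by Ba6; b8: attacked by Qb7.
Legal moves for Black: none.
In check with no legal moves → checkmate.

checkmate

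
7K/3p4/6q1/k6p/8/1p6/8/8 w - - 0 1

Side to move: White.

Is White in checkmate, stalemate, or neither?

stalemate

White to move; white king on h8.
In check: no.
King squares — g7: attacked by Qg6; h7: attacked by Qg6; g8: attacked by Qg6.
Legal moves for White: none.
Not in check and no legal moves → stalemate.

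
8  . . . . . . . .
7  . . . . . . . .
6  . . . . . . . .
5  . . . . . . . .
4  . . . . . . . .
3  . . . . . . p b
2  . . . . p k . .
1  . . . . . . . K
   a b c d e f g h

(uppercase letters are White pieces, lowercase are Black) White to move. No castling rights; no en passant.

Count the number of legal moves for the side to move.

White to move; king on h1.
In check: no.
Legal moves: none.
Count: 0.

0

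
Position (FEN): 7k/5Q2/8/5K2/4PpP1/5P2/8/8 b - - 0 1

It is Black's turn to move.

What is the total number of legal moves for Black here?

Black to move; king on h8.
In check: no.
Legal moves: none.
Count: 0.

0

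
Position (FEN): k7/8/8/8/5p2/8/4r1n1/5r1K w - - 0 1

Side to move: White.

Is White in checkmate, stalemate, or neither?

White to move; white king on h1.
In check: yes, from the black rook on f1.
Legal moves for White: Kh2.
White is in check but has 1 legal move → neither.

neither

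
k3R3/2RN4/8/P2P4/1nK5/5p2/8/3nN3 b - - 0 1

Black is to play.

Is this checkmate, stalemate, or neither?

Black to move; black king on a8.
In check: yes, from the white rook on e8.
King squares — a7: attacked by Rc7; b7: attacked by Rc7; b8: attacked by Nd7.
Legal moves for Black: none.
In check with no legal moves → checkmate.

checkmate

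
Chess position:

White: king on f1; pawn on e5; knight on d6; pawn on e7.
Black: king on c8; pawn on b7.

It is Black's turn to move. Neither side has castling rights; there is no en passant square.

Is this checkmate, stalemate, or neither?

Black to move; black king on c8.
In check: yes, from the white knight on d6.
King squares — b7: own pawn; c7: available; d7: available; b8: available; d8: attacked by Pe7.
Legal moves for Black: Kb8, Kd7, Kc7.
Black is in check but has 3 legal moves → neither.

neither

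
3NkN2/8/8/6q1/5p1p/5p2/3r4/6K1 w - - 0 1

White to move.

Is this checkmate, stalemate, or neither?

White to move; white king on g1.
In check: yes, from the black queen on g5.
Legal moves for White: Kh1, Kf1.
White is in check but has 2 legal moves → neither.

neither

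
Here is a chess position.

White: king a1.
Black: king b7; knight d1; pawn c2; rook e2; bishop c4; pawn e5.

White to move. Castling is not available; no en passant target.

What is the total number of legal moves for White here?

White to move; king on a1.
In check: no.
Legal moves: none.
Count: 0.

0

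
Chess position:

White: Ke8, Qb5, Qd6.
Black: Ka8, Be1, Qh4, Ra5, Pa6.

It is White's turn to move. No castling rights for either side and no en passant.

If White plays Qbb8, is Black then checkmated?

yes

After Qbb8: black king on a8; in check: yes, from the white queen on b8.
King squares — a7: attacked by Qb8; b7: attacked by Qb8; b8: attacked by Qd6.
Black has no legal moves → checkmate.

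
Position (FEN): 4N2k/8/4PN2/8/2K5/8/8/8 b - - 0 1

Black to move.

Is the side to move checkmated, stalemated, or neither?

stalemate

Black to move; black king on h8.
In check: no.
King squares — g7: attacked by Ne8; h7: attacked by Nf6; g8: attacked by Nf6.
Legal moves for Black: none.
Not in check and no legal moves → stalemate.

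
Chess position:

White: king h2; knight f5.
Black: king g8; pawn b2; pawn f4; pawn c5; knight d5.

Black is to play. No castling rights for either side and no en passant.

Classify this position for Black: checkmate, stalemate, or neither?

Black to move; black king on g8.
In check: no.
Legal moves for Black: Kh8, Kf8, Kh7, Kf7, Ne7, Nc7, Nf6, Nb6, Nb4, Ne3, Nc3, c4, f3, b1=Q, b1=R, b1=B, b1=N.
Black has 17 legal moves and is not in check → neither.

neither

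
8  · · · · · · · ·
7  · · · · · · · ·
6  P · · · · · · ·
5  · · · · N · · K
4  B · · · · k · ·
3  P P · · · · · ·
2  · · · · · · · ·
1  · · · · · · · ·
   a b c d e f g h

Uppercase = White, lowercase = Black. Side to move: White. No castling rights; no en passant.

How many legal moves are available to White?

White to move; king on h5.
In check: no.
Legal moves: Kh6, Kg6, Kh4, Nf7, Nd7, Ng6+, Nc6, Ng4, Nc4, Nf3, Nd3+, Be8, Bd7, Bc6, Bb5, a7, b4.
Count: 17.

17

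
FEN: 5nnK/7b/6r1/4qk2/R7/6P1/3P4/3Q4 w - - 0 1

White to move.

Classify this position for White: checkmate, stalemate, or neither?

White to move; white king on h8.
In check: yes, from the black queen on e5.
King squares — g7: attacked by Qe5; h7: attacked by Nf8; g8: attacked by Rg6.
Legal moves for White: none.
In check with no legal moves → checkmate.

checkmate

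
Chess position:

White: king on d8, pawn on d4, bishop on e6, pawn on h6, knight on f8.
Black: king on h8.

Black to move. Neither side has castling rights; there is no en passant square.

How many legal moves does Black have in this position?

0

Black to move; king on h8.
In check: no.
Legal moves: none.
Count: 0.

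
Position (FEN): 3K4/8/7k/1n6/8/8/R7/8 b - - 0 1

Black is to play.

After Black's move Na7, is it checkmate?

no

After Na7: white king on d8; in check: no.
White is not in check, so this cannot be checkmate.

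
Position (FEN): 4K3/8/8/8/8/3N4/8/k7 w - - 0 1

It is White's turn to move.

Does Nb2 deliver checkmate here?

After Nb2: black king on a1; in check: no.
Black is not in check, so this cannot be checkmate.

no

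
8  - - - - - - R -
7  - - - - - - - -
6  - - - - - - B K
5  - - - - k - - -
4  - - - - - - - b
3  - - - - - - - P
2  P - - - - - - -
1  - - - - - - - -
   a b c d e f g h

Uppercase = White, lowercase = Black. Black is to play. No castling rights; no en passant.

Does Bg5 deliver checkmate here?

no

After Bg5: white king on h6; in check: yes, from the black bishop on g5.
White has 4 legal replies: Kh7, Kg7, Kh5, Kxg5.
In check but a legal move exists → not checkmate.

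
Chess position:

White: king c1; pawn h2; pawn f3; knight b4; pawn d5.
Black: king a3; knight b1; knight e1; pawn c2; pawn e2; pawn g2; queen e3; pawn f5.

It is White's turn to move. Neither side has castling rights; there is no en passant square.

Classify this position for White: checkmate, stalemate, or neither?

checkmate

White to move; white king on c1.
In check: yes, from the black queen on e3.
King squares — b1: attacked by Pc2; d1: attacked by Pc2; b2: attacked by Ka3; c2: attacked by Ne1; d2: attacked by Nb1.
Legal moves for White: none.
In check with no legal moves → checkmate.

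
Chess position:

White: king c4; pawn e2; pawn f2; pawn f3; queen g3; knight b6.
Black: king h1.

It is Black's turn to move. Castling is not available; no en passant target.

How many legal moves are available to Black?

Black to move; king on h1.
In check: no.
Legal moves: none.
Count: 0.

0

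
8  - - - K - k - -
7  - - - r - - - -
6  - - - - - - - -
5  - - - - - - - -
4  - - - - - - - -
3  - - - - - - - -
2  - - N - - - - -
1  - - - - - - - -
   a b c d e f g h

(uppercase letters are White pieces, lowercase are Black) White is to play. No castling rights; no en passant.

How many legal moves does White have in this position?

White to move; king on d8.
In check: yes, from the black rook on d7.
Legal moves: Kc8, Kxd7.
Count: 2.

2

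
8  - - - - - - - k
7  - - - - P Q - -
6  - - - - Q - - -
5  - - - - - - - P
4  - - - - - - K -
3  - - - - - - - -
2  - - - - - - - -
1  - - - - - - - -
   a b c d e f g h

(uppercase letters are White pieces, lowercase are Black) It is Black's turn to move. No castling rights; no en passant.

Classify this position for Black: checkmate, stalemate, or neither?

stalemate

Black to move; black king on h8.
In check: no.
King squares — g7: attacked by Qf7; h7: attacked by Qf7; g8: attacked by Qf7.
Legal moves for Black: none.
Not in check and no legal moves → stalemate.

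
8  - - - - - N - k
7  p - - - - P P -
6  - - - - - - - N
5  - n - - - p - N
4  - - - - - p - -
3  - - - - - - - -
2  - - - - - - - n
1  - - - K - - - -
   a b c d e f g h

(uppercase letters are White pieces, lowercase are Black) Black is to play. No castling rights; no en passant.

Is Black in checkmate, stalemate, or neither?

checkmate

Black to move; black king on h8.
In check: yes, from the white pawn on g7.
King squares — g7: attacked by Nh5; h7: attacked by Nf8; g8: attacked by Nh6.
Legal moves for Black: none.
In check with no legal moves → checkmate.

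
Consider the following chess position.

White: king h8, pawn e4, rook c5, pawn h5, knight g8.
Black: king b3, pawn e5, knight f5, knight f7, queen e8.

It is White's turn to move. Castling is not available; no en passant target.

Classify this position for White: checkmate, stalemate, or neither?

White to move; white king on h8.
In check: yes, from the black knight on f7.
King squares — g7: attacked by Nf5; h7: available; g8: own knight.
Legal moves for White: Kh7.
White is in check but has 1 legal move → neither.

neither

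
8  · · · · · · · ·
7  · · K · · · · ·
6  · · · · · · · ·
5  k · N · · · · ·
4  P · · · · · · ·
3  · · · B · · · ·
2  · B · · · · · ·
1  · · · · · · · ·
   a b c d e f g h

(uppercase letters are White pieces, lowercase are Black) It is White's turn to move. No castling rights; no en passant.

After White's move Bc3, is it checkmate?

yes

After Bc3: black king on a5; in check: yes, from the white bishop on c3.
King squares — a4: attacked by Nc5; b4: attacked by Bc3; b5: attacked by Bd3; a6: attacked by Bd3; b6: attacked by Kc7.
Black has no legal moves → checkmate.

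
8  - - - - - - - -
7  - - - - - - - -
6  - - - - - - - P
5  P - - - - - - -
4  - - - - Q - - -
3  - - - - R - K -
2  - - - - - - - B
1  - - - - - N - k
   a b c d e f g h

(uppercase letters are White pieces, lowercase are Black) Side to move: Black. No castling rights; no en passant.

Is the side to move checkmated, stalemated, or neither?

checkmate

Black to move; black king on h1.
In check: yes, from the white queen on e4.
King squares — g1: attacked by Bh2; g2: attacked by Kg3; h2: attacked by Nf1.
Legal moves for Black: none.
In check with no legal moves → checkmate.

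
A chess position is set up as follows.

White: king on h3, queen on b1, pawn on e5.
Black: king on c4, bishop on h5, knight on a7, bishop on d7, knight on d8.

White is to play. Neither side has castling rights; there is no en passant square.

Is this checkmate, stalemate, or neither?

neither

White to move; white king on h3.
In check: yes, from the black bishop on d7.
Legal moves for White: Kh4, Kg3, Kh2, Kg2, Qf5, e6.
White is in check but has 6 legal moves → neither.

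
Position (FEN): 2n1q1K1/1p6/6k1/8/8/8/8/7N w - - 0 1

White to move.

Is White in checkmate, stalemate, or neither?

White to move; white king on g8.
In check: yes, from the black queen on e8.
King squares — f7: attacked by Kg6; g7: attacked by Kg6; h7: attacked by Kg6; f8: attacked by Qe8; h8: attacked by Qe8.
Legal moves for White: none.
In check with no legal moves → checkmate.

checkmate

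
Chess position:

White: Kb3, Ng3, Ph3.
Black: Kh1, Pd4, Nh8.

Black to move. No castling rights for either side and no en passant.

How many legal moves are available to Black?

3

Black to move; king on h1.
In check: yes, from the white knight on g3.
Legal moves: Kh2, Kg2, Kg1.
Count: 3.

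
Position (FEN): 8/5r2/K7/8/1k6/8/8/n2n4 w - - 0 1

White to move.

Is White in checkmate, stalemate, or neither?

White to move; white king on a6.
In check: no.
Legal moves for White: Kb6.
White has 1 legal move and is not in check → neither.

neither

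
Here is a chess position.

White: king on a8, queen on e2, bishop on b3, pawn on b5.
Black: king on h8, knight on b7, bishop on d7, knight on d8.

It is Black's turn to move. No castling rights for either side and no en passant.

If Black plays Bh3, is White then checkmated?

After Bh3: white king on a8; in check: no.
White is not in check, so this cannot be checkmate.

no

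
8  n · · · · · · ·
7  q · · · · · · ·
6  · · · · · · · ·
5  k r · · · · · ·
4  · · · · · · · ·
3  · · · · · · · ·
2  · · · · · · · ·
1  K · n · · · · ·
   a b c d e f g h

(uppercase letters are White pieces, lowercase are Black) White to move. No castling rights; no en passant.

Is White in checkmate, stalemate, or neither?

White to move; white king on a1.
In check: no.
King squares — b1: attacked by Rb5; a2: attacked by Nc1; b2: attacked by Rb5.
Legal moves for White: none.
Not in check and no legal moves → stalemate.

stalemate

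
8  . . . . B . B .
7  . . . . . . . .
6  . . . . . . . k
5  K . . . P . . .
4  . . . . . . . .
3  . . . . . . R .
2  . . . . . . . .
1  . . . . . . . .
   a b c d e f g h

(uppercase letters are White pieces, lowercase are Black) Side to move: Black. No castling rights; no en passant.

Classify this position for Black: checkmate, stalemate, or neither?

Black to move; black king on h6.
In check: no.
King squares — g5: attacked by Rg3; h5: attacked by Be8; g6: attacked by Rg3; g7: attacked by Rg3; h7: attacked by Bg8.
Legal moves for Black: none.
Not in check and no legal moves → stalemate.

stalemate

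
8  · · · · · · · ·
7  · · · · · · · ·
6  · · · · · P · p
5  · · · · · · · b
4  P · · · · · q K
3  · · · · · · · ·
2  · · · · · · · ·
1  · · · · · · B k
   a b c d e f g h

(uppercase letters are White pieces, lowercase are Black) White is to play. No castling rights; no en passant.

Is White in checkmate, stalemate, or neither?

checkmate

White to move; white king on h4.
In check: yes, from the black queen on g4.
King squares — g3: attacked by Qg4; h3: attacked by Qg4; g4: attacked by Bh5; g5: attacked by Qg4; h5: attacked by Qg4.
Legal moves for White: none.
In check with no legal moves → checkmate.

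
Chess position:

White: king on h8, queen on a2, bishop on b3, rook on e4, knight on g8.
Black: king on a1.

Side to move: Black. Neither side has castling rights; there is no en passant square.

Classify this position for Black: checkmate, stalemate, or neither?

Black to move; black king on a1.
In check: yes, from the white queen on a2.
King squares — b1: attacked by Qa2; a2: attacked by Bb3; b2: attacked by Qa2.
Legal moves for Black: none.
In check with no legal moves → checkmate.

checkmate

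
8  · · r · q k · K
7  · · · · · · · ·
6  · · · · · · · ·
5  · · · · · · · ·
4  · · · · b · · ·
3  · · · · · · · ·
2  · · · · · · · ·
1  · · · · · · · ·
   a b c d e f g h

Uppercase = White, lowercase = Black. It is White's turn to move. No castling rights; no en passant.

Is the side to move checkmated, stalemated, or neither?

stalemate

White to move; white king on h8.
In check: no.
King squares — g7: attacked by Kf8; h7: attacked by Be4; g8: attacked by Kf8.
Legal moves for White: none.
Not in check and no legal moves → stalemate.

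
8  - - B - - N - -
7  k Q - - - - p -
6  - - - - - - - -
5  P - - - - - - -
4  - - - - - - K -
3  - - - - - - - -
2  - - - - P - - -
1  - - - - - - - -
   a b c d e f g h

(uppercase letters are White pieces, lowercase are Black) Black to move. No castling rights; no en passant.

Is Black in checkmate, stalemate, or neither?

checkmate

Black to move; black king on a7.
In check: yes, from the white queen on b7.
King squares — a6: attacked by Qb7; b6: attacked by Pa5; b7: attacked by Bc8; a8: attacked by Qb7; b8: attacked by Qb7.
Legal moves for Black: none.
In check with no legal moves → checkmate.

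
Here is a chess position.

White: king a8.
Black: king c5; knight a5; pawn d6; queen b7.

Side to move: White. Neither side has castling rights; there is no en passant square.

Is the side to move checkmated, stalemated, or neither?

White to move; white king on a8.
In check: yes, from the black queen on b7.
King squares — a7: attacked by Qb7; b7: attacked by Na5; b8: attacked by Qb7.
Legal moves for White: none.
In check with no legal moves → checkmate.

checkmate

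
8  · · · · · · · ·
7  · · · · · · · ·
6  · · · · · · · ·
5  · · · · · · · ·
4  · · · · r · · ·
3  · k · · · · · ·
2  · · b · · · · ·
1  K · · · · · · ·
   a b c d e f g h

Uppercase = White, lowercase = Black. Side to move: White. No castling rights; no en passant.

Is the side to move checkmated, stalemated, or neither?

stalemate

White to move; white king on a1.
In check: no.
King squares — b1: attacked by Bc2; a2: attacked by Kb3; b2: attacked by Kb3.
Legal moves for White: none.
Not in check and no legal moves → stalemate.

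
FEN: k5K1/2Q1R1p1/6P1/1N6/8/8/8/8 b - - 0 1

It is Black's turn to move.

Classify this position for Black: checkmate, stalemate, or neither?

stalemate

Black to move; black king on a8.
In check: no.
King squares — a7: attacked by Nb5; b7: attacked by Qc7; b8: attacked by Qc7.
Legal moves for Black: none.
Not in check and no legal moves → stalemate.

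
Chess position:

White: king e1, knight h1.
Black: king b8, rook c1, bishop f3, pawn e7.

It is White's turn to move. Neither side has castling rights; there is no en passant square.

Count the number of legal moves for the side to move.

White to move; king on e1.
In check: yes, from the black rook on c1.
Legal moves: Kf2, Kd2.
Count: 2.

2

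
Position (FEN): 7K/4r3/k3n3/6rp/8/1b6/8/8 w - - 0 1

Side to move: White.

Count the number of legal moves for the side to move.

White to move; king on h8.
In check: no.
Legal moves: none.
Count: 0.

0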